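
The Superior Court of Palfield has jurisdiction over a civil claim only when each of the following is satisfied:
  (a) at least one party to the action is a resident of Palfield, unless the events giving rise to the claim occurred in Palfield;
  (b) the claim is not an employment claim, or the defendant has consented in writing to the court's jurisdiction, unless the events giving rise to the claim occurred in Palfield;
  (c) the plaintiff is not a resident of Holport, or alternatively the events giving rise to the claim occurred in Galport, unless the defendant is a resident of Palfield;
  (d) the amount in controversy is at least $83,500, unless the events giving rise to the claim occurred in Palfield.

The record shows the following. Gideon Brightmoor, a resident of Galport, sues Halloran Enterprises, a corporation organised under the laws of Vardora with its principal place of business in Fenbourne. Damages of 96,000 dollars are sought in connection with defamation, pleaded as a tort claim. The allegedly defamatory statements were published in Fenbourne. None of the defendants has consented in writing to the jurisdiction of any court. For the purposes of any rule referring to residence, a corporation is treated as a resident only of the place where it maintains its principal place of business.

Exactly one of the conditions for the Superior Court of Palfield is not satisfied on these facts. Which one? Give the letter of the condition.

The Superior Court of Palfield:
  (a) No party resides in Palfield. Nor does the 'unless' clause help: the operative events occurred in Fenbourne, not Palfield. Not satisfied.
  (b) The claim is a tort claim, not an employment claim, which satisfies one of the alternatives. Condition met.
  (c) The plaintiff resides in Galport, which is not Holport, so one alternative holds. Met.
  (d) The amount in controversy is USD 96,000, which meets the USD 83,500 floor. Satisfied.
Only condition (a) fails.

(a)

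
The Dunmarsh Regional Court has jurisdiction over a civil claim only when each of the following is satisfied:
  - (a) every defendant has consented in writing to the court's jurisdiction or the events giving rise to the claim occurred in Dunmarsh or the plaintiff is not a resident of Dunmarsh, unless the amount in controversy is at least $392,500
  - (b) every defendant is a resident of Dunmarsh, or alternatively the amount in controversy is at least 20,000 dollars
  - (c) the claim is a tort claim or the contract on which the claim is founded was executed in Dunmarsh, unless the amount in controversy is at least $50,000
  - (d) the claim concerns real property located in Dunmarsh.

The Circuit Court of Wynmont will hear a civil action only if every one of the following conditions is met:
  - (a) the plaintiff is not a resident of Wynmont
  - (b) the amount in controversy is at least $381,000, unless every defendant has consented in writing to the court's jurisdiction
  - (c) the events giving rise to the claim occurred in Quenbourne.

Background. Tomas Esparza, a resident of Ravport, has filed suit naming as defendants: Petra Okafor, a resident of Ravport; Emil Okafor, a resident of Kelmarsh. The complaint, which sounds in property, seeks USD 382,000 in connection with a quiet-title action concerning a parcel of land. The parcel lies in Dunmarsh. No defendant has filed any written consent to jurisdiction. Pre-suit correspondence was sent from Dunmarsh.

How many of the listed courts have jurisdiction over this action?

1

The Dunmarsh Regional Court:
  (a) The operative events occurred in Dunmarsh, which satisfies one of the alternatives. Satisfied.
  (b) The amount in controversy is USD 382,000, which meets the USD 20,000 floor, which satisfies one of the alternatives. Condition met.
  (c) The claim is a property claim, not a tort claim; no contract (and hence no place of execution) is alleged — no alternative holds. The proviso rescues it, though: the amount in controversy is USD 382,000, which meets the 50,000 dollars floor. Satisfied.
  (d) The property lies in Dunmarsh. Condition met.
  → The court has jurisdiction.
The Circuit Court of Wynmont:
  (a) The plaintiff resides in Ravport, which is not Wynmont. Met.
  (b) The amount in controversy is 382,000 dollars, which meets the USD 381,000 floor. Met.
  (c) The operative events occurred in Dunmarsh, not Quenbourne. Not satisfied.
  → No jurisdiction.
Courts with jurisdiction: the Dunmarsh Regional Court — 1 in total.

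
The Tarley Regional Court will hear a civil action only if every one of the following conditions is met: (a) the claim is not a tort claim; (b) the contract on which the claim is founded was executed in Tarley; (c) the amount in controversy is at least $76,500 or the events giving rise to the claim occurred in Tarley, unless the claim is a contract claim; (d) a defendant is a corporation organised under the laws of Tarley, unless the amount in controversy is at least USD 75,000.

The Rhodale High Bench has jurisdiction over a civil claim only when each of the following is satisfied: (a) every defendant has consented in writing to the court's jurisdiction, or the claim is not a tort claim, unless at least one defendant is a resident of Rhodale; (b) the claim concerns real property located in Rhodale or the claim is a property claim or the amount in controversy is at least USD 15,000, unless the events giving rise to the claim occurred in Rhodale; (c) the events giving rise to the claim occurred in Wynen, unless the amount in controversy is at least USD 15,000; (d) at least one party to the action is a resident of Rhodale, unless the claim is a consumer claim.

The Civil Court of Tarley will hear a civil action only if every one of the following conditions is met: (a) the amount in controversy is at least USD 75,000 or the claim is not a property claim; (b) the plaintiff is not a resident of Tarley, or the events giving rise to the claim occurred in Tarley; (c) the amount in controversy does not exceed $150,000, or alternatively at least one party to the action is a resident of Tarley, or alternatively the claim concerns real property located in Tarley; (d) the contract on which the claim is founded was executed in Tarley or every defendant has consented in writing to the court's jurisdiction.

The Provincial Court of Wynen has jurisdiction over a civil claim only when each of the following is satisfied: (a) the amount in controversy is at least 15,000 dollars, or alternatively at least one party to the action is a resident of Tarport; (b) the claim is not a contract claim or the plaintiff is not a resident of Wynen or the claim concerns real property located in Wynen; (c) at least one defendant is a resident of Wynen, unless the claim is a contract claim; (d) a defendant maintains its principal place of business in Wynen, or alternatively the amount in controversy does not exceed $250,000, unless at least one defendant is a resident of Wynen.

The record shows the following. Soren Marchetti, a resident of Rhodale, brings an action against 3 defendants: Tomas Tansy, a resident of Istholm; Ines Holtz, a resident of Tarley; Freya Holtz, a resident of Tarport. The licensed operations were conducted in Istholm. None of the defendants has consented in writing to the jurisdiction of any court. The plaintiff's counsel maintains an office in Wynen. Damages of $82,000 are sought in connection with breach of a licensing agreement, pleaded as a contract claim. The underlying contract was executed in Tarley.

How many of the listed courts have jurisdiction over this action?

The Tarley Regional Court:
  (a) The claim is a contract claim, not a tort claim. Condition met.
  (b) The contract was executed in Tarley. Condition met.
  (c) The amount in controversy is $82,000, which meets the $76,500 floor — that alternative is enough. Met.
  (d) No defendant is a corporation. The proviso rescues it, though: the amount in controversy is USD 82,000, which meets the $75,000 floor. Met.
  → Jurisdiction lies.
The Rhodale High Bench:
  (a) The claim is a contract claim, not a tort claim — that alternative is enough. Condition met.
  (b) The amount in controversy is USD 82,000, which meets the USD 15,000 floor, so this disjunct is met. Met.
  (c) The operative events occurred in Istholm, not Wynen. But the amount in controversy is $82,000, which meets the USD 15,000 floor, and the 'unless' clause therefore excuses the requirement. Met.
  (d) Soren Marchetti resides in Rhodale. Satisfied.
  → All conditions met; jurisdiction exists.
The Civil Court of Tarley:
  (a) The amount in controversy is USD 82,000, which meets the $75,000 floor, so one alternative holds. Condition met.
  (b) The plaintiff resides in Rhodale, which is not Tarley, so one alternative holds. Met.
  (c) The amount in controversy is USD 82,000, within the $150,000 ceiling — that alternative is enough. Condition met.
  (d) The contract was executed in Tarley, so one alternative holds. Met.
  → Jurisdiction lies.
The Provincial Court of Wynen:
  (a) The amount in controversy is 82,000 dollars, which meets the USD 15,000 floor, which satisfies one of the alternatives. Satisfied.
  (b) The plaintiff resides in Rhodale, which is not Wynen, which satisfies one of the alternatives. Condition met.
  (c) No defendant resides in Wynen (they reside in Istholm, Tarley, Tarport). But the claim is a contract claim, and the 'unless' clause therefore excuses the requirement. Satisfied.
  (d) The amount in controversy is 82,000 dollars, within the $250,000 ceiling, so this disjunct is met. Condition met.
  → Every requirement is satisfied — jurisdiction.
Courts with jurisdiction: the Tarley Regional Court, the Rhodale High Bench, the Civil Court of Tarley, the Provincial Court of Wynen — 4 in total.

4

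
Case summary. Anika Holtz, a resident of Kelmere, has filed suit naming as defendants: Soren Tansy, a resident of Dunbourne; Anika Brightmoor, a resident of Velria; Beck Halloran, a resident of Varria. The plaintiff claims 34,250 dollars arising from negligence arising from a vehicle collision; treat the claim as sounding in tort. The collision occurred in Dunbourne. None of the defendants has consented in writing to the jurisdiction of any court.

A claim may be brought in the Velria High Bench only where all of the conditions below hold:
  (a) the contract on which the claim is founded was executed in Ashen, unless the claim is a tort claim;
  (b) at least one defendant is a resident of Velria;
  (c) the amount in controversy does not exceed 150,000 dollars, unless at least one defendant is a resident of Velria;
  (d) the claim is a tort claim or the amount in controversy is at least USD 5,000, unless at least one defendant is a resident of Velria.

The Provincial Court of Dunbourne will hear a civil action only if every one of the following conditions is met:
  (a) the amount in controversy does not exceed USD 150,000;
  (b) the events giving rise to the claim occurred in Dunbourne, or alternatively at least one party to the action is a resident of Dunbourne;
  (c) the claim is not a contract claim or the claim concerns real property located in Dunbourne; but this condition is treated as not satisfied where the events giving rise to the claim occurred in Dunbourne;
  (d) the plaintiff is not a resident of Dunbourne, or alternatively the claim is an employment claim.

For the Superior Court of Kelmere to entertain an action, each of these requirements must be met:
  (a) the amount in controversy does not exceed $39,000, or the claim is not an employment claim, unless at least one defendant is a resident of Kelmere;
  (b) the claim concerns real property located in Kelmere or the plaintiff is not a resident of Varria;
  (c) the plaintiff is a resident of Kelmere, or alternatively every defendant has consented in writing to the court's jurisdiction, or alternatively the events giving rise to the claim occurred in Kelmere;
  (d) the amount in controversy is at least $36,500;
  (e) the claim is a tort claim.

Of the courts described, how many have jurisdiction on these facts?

The Velria High Bench:
  (a) No contract (and hence no place of execution) is alleged. The proviso rescues it, though: the claim is a tort claim. Satisfied.
  (b) Anika Brightmoor resides in Velria. Satisfied.
  (c) The amount in controversy is $34,250, within the $150,000 ceiling. Met.
  (d) The claim is a tort claim — that alternative is enough. Satisfied.
  → Jurisdiction lies.
The Provincial Court of Dunbourne:
  (a) The amount in controversy is $34,250, within the 150,000 dollars ceiling. Satisfied.
  (b) The operative events occurred in Dunbourne, so this disjunct is met. Met.
  (c) The claim is a tort claim, not a contract claim, which satisfies one of the alternatives. But the operative events occurred in Dunbourne, triggering the carve-out and defeating this condition. Not met.
  (d) The plaintiff resides in Kelmere, which is not Dunbourne, which satisfies one of the alternatives. Condition met.
  → No jurisdiction.
The Superior Court of Kelmere:
  (a) The amount in controversy is 34,250 dollars, within the 39,000 dollars ceiling, so this disjunct is met. Condition met.
  (b) The plaintiff resides in Kelmere, which is not Varria, which satisfies one of the alternatives. Satisfied.
  (c) The plaintiff resides in Kelmere, which satisfies one of the alternatives. Condition met.
  (d) The amount in controversy is 34,250 dollars, below the $36,500 floor. Not satisfied.
  (e) The claim is a tort claim. Met.
  → No jurisdiction.
Courts with jurisdiction: the Velria High Bench — 1 in total.

1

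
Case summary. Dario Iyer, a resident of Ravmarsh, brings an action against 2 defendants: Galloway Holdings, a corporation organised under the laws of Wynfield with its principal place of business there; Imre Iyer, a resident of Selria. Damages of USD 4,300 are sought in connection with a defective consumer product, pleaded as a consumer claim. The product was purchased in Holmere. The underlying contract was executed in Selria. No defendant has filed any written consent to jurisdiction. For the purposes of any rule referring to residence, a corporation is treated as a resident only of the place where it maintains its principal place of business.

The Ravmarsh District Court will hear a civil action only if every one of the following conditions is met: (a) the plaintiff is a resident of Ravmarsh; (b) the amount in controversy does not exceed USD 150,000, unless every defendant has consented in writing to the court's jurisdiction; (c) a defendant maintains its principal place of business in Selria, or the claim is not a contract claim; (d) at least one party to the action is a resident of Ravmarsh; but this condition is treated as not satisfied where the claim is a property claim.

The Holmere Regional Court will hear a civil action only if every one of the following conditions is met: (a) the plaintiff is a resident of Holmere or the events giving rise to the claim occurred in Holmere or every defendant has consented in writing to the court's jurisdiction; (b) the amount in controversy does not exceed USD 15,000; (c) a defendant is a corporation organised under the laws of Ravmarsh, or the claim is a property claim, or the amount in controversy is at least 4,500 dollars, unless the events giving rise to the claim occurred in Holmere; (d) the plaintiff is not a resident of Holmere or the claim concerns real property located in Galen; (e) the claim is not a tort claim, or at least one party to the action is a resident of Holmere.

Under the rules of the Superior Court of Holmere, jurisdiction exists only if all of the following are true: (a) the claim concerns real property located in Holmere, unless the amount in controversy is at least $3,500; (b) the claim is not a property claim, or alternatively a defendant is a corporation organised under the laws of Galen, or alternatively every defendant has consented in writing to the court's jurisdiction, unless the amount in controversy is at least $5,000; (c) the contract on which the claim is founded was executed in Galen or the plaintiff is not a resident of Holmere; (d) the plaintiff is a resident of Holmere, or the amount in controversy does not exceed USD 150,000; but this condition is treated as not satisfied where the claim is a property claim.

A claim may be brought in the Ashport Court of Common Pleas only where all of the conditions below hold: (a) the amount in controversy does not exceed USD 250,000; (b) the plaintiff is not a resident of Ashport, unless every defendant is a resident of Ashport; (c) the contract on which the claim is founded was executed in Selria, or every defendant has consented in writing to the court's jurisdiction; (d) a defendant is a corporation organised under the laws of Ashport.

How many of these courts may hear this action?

3

The Ravmarsh District Court:
  (a) The plaintiff resides in Ravmarsh. Satisfied.
  (b) The amount in controversy is $4,300, within the USD 150,000 ceiling. Condition met.
  (c) The claim is a consumer claim, not a contract claim, so one alternative holds. Met.
  (d) Dario Iyer resides in Ravmarsh. The exception is not triggered, since the claim is a consumer claim, not a property claim. Condition met.
  → The court has jurisdiction.
The Holmere Regional Court:
  (a) The operative events occurred in Holmere — that alternative is enough. Condition met.
  (b) The amount in controversy is USD 4,300, within the USD 15,000 ceiling. Satisfied.
  (c) The corporate defendant(s) are organised in Wynfield, not Ravmarsh; the claim is a consumer claim, not a property claim; the amount in controversy is USD 4,300, below the USD 4,500 floor — every alternative fails. The proviso rescues it, though: the operative events occurred in Holmere. Met.
  (d) The plaintiff resides in Ravmarsh, which is not Holmere, so this disjunct is met. Satisfied.
  (e) The claim is a consumer claim, not a tort claim, so this disjunct is met. Condition met.
  → All conditions met; jurisdiction exists.
The Superior Court of Holmere:
  (a) The claim does not concern real property. However, the amount in controversy is USD 4,300, which meets the $3,500 floor, so the 'unless' proviso supplies this condition. Satisfied.
  (b) The claim is a consumer claim, not a property claim, so this disjunct is met. Condition met.
  (c) The plaintiff resides in Ravmarsh, which is not Holmere, which satisfies one of the alternatives. Met.
  (d) The amount in controversy is USD 4,300, within the USD 150,000 ceiling — that alternative is enough. And the carve-out is inapplicable — the claim is a consumer claim, not a property claim. Condition met.
  → Jurisdiction lies.
The Ashport Court of Common Pleas:
  (a) The amount in controversy is USD 4,300, within the $250,000 ceiling. Met.
  (b) The plaintiff resides in Ravmarsh, which is not Ashport. Condition met.
  (c) The contract was executed in Selria, which satisfies one of the alternatives. Met.
  (d) The corporate defendant(s) are organised in Wynfield, not Ashport. Condition not met.
  → The court lacks jurisdiction.
Courts with jurisdiction: the Ravmarsh District Court, the Holmere Regional Court, the Superior Court of Holmere — 3 in total.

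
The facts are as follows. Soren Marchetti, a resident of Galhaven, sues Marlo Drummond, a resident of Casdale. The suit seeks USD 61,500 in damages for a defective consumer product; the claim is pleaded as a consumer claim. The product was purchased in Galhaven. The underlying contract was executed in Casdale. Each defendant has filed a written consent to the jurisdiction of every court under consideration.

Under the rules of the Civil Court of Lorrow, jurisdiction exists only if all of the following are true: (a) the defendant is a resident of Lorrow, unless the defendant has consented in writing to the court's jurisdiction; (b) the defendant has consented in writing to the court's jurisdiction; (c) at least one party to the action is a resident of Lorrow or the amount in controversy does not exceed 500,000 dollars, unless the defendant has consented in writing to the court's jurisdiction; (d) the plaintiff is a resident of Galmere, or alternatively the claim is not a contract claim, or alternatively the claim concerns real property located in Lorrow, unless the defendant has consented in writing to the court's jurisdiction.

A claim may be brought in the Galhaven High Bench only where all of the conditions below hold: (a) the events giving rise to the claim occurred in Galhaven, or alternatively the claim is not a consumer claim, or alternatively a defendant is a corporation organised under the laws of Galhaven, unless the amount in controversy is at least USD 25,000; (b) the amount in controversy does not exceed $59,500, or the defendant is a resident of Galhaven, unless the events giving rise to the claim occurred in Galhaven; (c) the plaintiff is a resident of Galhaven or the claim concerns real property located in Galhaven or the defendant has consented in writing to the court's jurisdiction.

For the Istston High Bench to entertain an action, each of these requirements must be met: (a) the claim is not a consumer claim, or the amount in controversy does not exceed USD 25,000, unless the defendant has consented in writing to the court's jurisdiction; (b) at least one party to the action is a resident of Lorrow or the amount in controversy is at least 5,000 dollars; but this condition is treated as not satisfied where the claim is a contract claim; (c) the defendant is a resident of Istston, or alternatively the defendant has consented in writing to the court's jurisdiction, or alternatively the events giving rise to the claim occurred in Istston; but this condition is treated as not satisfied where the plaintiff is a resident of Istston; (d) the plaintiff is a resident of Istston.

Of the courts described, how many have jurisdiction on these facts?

2

The Civil Court of Lorrow:
  (a) The defendant resides in Casdale, not Lorrow. However, every defendant has filed written consent, so the 'unless' proviso supplies this condition. Condition met.
  (b) Every defendant has filed written consent. Satisfied.
  (c) The amount in controversy is 61,500 dollars, within the 500,000 dollars ceiling, so this disjunct is met. Met.
  (d) The claim is a consumer claim, not a contract claim — that alternative is enough. Condition met.
  → The court has jurisdiction.
The Galhaven High Bench:
  (a) The operative events occurred in Galhaven — that alternative is enough. Condition met.
  (b) The amount in controversy is $61,500, above the 59,500 dollars ceiling; the defendant resides in Casdale, not Galhaven — no alternative holds. But the operative events occurred in Galhaven, and the 'unless' clause therefore excuses the requirement. Met.
  (c) The plaintiff resides in Galhaven, which satisfies one of the alternatives. Condition met.
  → Every requirement is satisfied — jurisdiction.
The Istston High Bench:
  (a) The claim is a consumer claim; the amount in controversy is USD 61,500, above the $25,000 ceiling — none of the alternatives is met. However, every defendant has filed written consent, so the 'unless' proviso supplies this condition. Satisfied.
  (b) The amount in controversy is $61,500, which meets the $5,000 floor, so one alternative holds. The exception is not triggered, since the claim is a consumer claim, not a contract claim. Condition met.
  (c) Every defendant has filed written consent — that alternative is enough. The exception is not triggered, since the plaintiff resides in Galhaven, not Istston. Met.
  (d) The plaintiff resides in Galhaven, not Istston. Not satisfied.
  → No jurisdiction.
Courts with jurisdiction: the Civil Court of Lorrow, the Galhaven High Bench — 2 in total.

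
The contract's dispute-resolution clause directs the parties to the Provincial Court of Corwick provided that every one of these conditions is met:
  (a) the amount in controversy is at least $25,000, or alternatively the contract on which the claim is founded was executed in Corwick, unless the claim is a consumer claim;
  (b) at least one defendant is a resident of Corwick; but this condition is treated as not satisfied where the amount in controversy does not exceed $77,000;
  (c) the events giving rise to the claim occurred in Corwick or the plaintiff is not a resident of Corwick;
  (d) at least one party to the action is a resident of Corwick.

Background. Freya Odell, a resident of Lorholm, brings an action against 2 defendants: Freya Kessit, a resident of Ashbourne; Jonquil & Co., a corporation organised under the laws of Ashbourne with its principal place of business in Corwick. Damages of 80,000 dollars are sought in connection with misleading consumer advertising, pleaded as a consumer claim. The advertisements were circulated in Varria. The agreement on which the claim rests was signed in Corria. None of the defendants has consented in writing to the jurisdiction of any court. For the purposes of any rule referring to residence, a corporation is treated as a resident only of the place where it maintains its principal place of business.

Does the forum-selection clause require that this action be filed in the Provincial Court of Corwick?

Yes

The Provincial Court of Corwick:
  (a) The amount in controversy is $80,000, which meets the 25,000 dollars floor, so one alternative holds. Satisfied.
  (b) Jonquil & Co. resides in Corwick. The exception is not triggered, since the amount in controversy is USD 80,000, above the 77,000 dollars ceiling. Condition met.
  (c) The plaintiff resides in Lorholm, which is not Corwick, which satisfies one of the alternatives. Met.
  (d) Jonquil & Co. resides in Corwick. Satisfied.
  → Forum clause is triggered.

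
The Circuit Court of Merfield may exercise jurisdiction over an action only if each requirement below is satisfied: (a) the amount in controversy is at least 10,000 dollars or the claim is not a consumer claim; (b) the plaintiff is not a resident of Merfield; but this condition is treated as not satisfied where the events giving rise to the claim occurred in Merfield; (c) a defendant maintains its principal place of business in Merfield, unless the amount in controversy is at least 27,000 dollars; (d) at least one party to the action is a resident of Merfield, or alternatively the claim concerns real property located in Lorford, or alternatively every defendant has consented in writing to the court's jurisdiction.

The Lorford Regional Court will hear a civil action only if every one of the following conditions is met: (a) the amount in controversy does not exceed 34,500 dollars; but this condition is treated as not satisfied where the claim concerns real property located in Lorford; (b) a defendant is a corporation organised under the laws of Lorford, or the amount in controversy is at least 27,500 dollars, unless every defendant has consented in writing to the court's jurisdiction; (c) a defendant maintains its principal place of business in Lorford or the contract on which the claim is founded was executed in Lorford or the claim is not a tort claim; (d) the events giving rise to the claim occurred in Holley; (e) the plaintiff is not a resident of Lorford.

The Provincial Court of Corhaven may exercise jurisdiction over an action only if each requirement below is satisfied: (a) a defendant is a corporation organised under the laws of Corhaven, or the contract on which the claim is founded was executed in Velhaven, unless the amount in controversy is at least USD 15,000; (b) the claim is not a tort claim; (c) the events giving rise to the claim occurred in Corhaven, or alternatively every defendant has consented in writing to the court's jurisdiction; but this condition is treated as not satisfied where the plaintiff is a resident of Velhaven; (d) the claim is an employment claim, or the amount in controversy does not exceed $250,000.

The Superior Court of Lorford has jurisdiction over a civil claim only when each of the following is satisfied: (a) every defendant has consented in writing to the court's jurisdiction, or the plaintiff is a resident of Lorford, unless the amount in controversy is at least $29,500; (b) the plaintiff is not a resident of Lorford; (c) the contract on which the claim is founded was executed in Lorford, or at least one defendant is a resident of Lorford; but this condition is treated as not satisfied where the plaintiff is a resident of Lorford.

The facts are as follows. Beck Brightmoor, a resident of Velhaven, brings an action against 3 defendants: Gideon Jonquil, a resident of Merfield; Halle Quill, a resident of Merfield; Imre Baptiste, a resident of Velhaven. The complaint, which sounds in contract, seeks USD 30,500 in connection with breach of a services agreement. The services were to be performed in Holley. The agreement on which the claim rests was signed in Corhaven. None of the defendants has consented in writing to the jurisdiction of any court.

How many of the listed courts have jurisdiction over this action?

2

The Circuit Court of Merfield:
  (a) The amount in controversy is 30,500 dollars, which meets the 10,000 dollars floor — that alternative is enough. Met.
  (b) The plaintiff resides in Velhaven, which is not Merfield. The carve-out does not apply: the operative events occurred in Holley, not Merfield. Condition met.
  (c) No defendant is a corporation. The proviso rescues it, though: the amount in controversy is $30,500, which meets the USD 27,000 floor. Met.
  (d) Gideon Jonquil resides in Merfield — that alternative is enough. Condition met.
  → The court has jurisdiction.
The Lorford Regional Court:
  (a) The amount in controversy is 30,500 dollars, within the 34,500 dollars ceiling. And the carve-out is inapplicable — the claim does not concern real property. Condition met.
  (b) The amount in controversy is $30,500, which meets the $27,500 floor, so one alternative holds. Condition met.
  (c) The claim is a contract claim, not a tort claim, so one alternative holds. Met.
  (d) The operative events occurred in Holley. Condition met.
  (e) The plaintiff resides in Velhaven, which is not Lorford. Satisfied.
  → Jurisdiction lies.
The Provincial Court of Corhaven:
  (a) No defendant is a corporation; the contract was executed in Corhaven, not Velhaven — every alternative fails. But the amount in controversy is $30,500, which meets the USD 15,000 floor, and the 'unless' clause therefore excuses the requirement. Satisfied.
  (b) The claim is a contract claim, not a tort claim. Condition met.
  (c) The operative events occurred in Holley, not Corhaven; no such written consent has been filed — every alternative fails. Not satisfied.
  (d) The amount in controversy is $30,500, within the 250,000 dollars ceiling, so one alternative holds. Condition met.
  → At least one condition fails; no jurisdiction.
The Superior Court of Lorford:
  (a) No such written consent has been filed; the plaintiff resides in Velhaven, not Lorford — none of the alternatives is met. But the amount in controversy is USD 30,500, which meets the USD 29,500 floor, and the 'unless' clause therefore excuses the requirement. Satisfied.
  (b) The plaintiff resides in Velhaven, which is not Lorford. Condition met.
  (c) The contract was executed in Corhaven, not Lorford; no defendant resides in Lorford (they reside in Merfield, Merfield, Velhaven) — no alternative holds. Condition not met.
  → At least one condition fails; no jurisdiction.
Courts with jurisdiction: the Circuit Court of Merfield, the Lorford Regional Court — 2 in total.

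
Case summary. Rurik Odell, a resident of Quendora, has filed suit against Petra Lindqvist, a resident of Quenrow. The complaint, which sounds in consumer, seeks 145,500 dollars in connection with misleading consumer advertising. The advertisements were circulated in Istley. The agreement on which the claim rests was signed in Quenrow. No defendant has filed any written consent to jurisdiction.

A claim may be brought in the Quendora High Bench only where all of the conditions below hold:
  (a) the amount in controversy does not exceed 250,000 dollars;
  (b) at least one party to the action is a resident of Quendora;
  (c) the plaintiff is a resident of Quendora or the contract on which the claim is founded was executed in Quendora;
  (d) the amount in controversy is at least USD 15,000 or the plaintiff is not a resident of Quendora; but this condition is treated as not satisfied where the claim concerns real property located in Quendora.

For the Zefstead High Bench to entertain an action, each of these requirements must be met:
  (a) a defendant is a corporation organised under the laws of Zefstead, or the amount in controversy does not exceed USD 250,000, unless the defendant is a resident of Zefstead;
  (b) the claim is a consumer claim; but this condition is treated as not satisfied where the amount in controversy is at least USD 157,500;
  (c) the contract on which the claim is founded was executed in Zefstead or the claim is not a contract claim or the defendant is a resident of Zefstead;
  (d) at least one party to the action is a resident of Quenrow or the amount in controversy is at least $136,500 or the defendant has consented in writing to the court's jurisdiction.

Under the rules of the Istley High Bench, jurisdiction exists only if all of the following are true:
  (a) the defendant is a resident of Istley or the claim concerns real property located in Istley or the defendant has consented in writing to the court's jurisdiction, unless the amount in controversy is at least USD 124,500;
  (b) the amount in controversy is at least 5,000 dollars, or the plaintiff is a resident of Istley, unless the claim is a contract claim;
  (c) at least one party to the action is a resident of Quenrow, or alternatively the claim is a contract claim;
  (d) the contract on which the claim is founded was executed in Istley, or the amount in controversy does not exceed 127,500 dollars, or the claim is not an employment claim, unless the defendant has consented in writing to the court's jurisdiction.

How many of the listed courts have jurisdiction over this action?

The Quendora High Bench:
  (a) The amount in controversy is USD 145,500, within the 250,000 dollars ceiling. Condition met.
  (b) Rurik Odell resides in Quendora. Satisfied.
  (c) The plaintiff resides in Quendora, so this disjunct is met. Met.
  (d) The amount in controversy is $145,500, which meets the $15,000 floor, which satisfies one of the alternatives. The exception is not triggered, since the claim does not concern real property. Met.
  → The court has jurisdiction.
The Zefstead High Bench:
  (a) The amount in controversy is $145,500, within the USD 250,000 ceiling, so one alternative holds. Met.
  (b) The claim is a consumer claim. The exception is not triggered, since the amount in controversy is $145,500, below the USD 157,500 floor. Condition met.
  (c) The claim is a consumer claim, not a contract claim, so this disjunct is met. Met.
  (d) Petra Lindqvist resides in Quenrow, so one alternative holds. Condition met.
  → Jurisdiction lies.
The Istley High Bench:
  (a) The defendant resides in Quenrow, not Istley; the claim does not concern real property; no such written consent has been filed — every alternative fails. However, the amount in controversy is USD 145,500, which meets the $124,500 floor, so the 'unless' proviso supplies this condition. Condition met.
  (b) The amount in controversy is USD 145,500, which meets the $5,000 floor — that alternative is enough. Satisfied.
  (c) Petra Lindqvist resides in Quenrow, so this disjunct is met. Satisfied.
  (d) The claim is a consumer claim, not an employment claim, so this disjunct is met. Satisfied.
  → Every requirement is satisfied — jurisdiction.
Courts with jurisdiction: the Quendora High Bench, the Zefstead High Bench, the Istley High Bench — 3 in total.

3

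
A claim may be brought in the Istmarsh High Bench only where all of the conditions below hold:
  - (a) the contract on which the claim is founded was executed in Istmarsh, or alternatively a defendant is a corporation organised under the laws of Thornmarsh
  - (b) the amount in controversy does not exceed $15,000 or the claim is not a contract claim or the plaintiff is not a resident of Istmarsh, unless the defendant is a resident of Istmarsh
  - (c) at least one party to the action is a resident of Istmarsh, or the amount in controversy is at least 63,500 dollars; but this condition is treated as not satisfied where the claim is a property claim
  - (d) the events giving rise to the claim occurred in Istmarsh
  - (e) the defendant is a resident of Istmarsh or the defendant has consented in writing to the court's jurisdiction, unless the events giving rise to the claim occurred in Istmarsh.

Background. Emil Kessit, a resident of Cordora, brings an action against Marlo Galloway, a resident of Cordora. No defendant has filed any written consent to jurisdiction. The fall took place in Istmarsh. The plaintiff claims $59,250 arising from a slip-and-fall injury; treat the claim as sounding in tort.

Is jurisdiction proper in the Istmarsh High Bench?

No

The Istmarsh High Bench:
  (a) No contract (and hence no place of execution) is alleged; no defendant is a corporation — no alternative holds. Condition not met.
  (b) The claim is a tort claim, not a contract claim, so one alternative holds. Met.
  (c) No party resides in Istmarsh; the amount in controversy is $59,250, below the 63,500 dollars floor — every alternative fails. Not met.
  (d) The operative events occurred in Istmarsh. Satisfied.
  (e) The defendant resides in Cordora, not Istmarsh; no such written consent has been filed — every alternative fails. However, the operative events occurred in Istmarsh, so the 'unless' proviso supplies this condition. Met.
  → No jurisdiction.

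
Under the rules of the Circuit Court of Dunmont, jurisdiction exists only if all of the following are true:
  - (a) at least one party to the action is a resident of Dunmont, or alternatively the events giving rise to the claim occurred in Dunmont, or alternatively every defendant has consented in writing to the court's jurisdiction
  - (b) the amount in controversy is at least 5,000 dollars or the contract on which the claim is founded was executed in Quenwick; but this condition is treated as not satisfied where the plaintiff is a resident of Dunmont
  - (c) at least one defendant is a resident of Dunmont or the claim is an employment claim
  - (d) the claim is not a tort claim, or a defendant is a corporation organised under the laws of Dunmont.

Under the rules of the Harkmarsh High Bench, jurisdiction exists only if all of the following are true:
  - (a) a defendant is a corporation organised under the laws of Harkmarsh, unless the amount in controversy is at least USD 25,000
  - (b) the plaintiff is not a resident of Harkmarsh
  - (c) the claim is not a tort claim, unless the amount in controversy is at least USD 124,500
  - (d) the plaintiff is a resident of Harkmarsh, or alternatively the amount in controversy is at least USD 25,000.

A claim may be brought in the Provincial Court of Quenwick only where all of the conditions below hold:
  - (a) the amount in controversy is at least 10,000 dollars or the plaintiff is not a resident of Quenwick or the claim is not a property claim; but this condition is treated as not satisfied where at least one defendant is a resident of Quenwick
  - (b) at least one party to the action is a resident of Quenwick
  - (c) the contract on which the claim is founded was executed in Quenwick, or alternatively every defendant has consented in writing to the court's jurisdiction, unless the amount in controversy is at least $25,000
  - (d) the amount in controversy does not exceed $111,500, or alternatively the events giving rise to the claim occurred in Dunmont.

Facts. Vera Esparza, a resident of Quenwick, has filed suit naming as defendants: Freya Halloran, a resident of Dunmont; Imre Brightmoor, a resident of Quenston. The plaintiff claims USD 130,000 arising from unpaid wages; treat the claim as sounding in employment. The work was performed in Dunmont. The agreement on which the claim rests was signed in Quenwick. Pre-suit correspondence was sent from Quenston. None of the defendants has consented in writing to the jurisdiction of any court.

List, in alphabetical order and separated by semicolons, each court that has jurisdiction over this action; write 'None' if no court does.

The Circuit Court of Dunmont:
  (a) Freya Halloran resides in Dunmont — that alternative is enough. Met.
  (b) The amount in controversy is $130,000, which meets the USD 5,000 floor, so one alternative holds. The carve-out does not apply: the plaintiff resides in Quenwick, not Dunmont. Satisfied.
  (c) Freya Halloran resides in Dunmont, so one alternative holds. Met.
  (d) The claim is an employment claim, not a tort claim, so one alternative holds. Satisfied.
  → Every requirement is satisfied — jurisdiction.
The Harkmarsh High Bench:
  (a) No defendant is a corporation. But the amount in controversy is USD 130,000, which meets the 25,000 dollars floor, and the 'unless' clause therefore excuses the requirement. Condition met.
  (b) The plaintiff resides in Quenwick, which is not Harkmarsh. Condition met.
  (c) The claim is an employment claim, not a tort claim. Condition met.
  (d) The amount in controversy is USD 130,000, which meets the USD 25,000 floor, so one alternative holds. Met.
  → Jurisdiction lies.
The Provincial Court of Quenwick:
  (a) The amount in controversy is 130,000 dollars, which meets the 10,000 dollars floor, which satisfies one of the alternatives. The exception is not triggered, since no defendant resides in Quenwick (they reside in Dunmont, Quenston). Met.
  (b) Vera Esparza resides in Quenwick. Condition met.
  (c) The contract was executed in Quenwick, so this disjunct is met. Satisfied.
  (d) The operative events occurred in Dunmont, so one alternative holds. Met.
  → The court has jurisdiction.

the Circuit Court of Dunmont; the Harkmarsh High Bench; the Provincial Court of Quenwick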